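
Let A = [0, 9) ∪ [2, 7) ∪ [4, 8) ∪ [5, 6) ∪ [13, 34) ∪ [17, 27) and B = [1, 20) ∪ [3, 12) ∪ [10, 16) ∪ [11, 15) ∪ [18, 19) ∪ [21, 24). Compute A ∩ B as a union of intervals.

Merge the first list: [0, 9), [13, 34).
Merge the second list: [1, 20), [21, 24).
[0, 9) meets the second set on [1, 9).
[13, 34) meets the second set on [13, 20), [21, 24).

[1, 9) ∪ [13, 20) ∪ [21, 24)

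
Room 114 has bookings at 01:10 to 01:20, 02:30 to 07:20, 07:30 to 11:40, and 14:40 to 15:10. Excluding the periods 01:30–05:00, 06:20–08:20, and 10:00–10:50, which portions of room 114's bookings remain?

01:10-01:20: nothing removed.
02:30-07:20 \ B = 05:00-06:20.
07:30-11:40 \ B = 08:20-10:00, 10:50-11:40.
14:40-15:10: nothing removed.

01:10-01:20, 05:00-06:20, 08:20-10:00, 10:50-11:40, 14:40-15:10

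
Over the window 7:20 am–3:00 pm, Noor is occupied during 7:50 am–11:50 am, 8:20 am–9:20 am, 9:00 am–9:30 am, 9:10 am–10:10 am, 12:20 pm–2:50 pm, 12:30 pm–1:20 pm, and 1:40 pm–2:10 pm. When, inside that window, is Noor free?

The merged coverage is 7:50 am–11:50 am, 12:20 pm–2:50 pm.
Uncovered inside 7:20 am–3:00 pm: 7:20 am–7:50 am, 11:50 am–12:20 pm, 2:50 pm–3:00 pm.

7:20 am–7:50 am, 11:50 am–12:20 pm, 2:50 pm–3:00 pm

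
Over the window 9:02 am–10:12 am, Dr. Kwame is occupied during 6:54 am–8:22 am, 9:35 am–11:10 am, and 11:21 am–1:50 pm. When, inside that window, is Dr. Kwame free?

Covered (merged): 6:54 am–8:22 am, 9:35 am–11:10 am, 11:21 am–1:50 pm.
Gaps within 9:02 am–10:12 am: 9:02 am–9:35 am.

9:02 am–9:35 am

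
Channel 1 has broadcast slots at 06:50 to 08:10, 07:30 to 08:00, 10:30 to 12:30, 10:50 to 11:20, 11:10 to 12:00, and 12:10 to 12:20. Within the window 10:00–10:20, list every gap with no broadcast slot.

10:00–10:20

After merging, the occupied span is 06:50–08:10, 10:30–12:30.
Complement within 10:00–10:20: 10:00–10:20.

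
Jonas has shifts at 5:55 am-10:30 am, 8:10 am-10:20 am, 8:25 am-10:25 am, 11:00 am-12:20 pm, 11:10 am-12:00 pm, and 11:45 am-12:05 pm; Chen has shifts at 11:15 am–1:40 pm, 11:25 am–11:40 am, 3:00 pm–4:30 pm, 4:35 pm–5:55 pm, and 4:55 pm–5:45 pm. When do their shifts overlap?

11:15 am–12:20 pm

Merge the first list: 5:55 am–10:30 am, 11:00 am–12:20 pm.
Merge the second list: 11:15 am–1:40 pm, 3:00 pm–4:30 pm, 4:35 pm–5:55 pm.
5:55 am–10:30 am: no overlap with the second set.
11:00 am–12:20 pm meets the second set on 11:15 am–12:20 pm.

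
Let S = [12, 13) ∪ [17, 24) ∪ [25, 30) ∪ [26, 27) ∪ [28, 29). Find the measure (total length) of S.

Merged: [12, 13), [17, 24), [25, 30).
Lengths: 1 + 7 + 5 = 13.

13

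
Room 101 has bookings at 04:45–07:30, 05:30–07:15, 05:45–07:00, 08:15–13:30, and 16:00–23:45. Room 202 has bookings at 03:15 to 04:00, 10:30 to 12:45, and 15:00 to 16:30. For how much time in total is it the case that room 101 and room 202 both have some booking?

2 h 45 min

A, merged: 04:45-07:30, 08:15-13:30, 16:00-23:45.
A ∩ B = 10:30-12:45, 16:00-16:30.
Total: 2 h 15 min + 30 min = 2 h 45 min.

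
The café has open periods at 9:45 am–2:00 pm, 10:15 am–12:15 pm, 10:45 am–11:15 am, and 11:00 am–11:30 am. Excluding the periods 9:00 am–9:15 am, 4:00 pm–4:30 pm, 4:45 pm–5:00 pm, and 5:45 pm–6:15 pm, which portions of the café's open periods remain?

First set merges to 9:45 am–2:00 pm.
9:45 am–2:00 pm: nothing removed.

9:45 am–2:00 pm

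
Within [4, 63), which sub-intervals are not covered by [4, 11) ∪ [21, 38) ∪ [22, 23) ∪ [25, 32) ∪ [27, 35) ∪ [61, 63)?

The merged coverage is [4, 11), [21, 38), [61, 63).
Uncovered inside [4, 63): [11, 21), [38, 61).

[11, 21) ∪ [38, 61)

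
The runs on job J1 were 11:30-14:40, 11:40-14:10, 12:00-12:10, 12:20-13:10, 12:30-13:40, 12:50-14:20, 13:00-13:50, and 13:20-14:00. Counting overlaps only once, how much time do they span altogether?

Merged: 11:30–14:40.
Length: 3 h 10 min.

3 h 10 min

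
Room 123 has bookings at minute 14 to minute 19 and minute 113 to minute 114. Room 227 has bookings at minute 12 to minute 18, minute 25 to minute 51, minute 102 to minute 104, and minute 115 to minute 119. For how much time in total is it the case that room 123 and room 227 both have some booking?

A ∩ B = minute 14 to minute 18.
Total: 4 minutes.

4 minutes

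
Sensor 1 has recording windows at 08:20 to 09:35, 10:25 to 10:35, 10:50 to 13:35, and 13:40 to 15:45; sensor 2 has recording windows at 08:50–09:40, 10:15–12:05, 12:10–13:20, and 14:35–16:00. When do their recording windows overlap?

08:20–09:35 overlaps B on 08:50–09:35.
10:25–10:35 overlaps B on 10:25–10:35.
10:50–13:35 overlaps B on 10:50–12:05, 12:10–13:20.
13:40–15:45 overlaps B on 14:35–15:45.

08:50–09:35, 10:25–10:35, 10:50–12:05, 12:10–13:20, 14:35–15:45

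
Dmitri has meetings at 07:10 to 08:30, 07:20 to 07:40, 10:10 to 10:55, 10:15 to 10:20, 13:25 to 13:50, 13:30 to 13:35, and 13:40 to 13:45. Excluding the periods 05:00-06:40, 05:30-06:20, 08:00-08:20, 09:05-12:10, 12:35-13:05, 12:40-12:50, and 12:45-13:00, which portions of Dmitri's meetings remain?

First set merges to 07:10-08:30, 10:10-10:55, 13:25-13:50.
Second set merges to 05:00-06:40, 08:00-08:20, 09:05-12:10, 12:35-13:05.
07:10-08:30 \ B = 07:10-08:00, 08:20-08:30.
10:10-10:55: entirely removed.
13:25-13:50: nothing removed.

07:10-08:00, 08:20-08:30, 13:25-13:50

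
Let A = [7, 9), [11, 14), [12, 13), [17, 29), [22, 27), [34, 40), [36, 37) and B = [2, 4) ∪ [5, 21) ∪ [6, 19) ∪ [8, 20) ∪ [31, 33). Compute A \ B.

[21, 29) ∪ [34, 40)

First set merges to [7, 9), [11, 14), [17, 29), [34, 40).
Second set merges to [2, 4), [5, 21), [31, 33).
[7, 9): fully covered by B → removed.
[11, 14): fully covered by B → removed.
[17, 29) minus B → [21, 29).
[34, 40): no B overlap → unchanged.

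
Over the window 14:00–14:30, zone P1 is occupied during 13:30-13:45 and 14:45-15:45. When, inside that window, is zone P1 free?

14:00–14:30

The merged coverage is 13:30–13:45, 14:45–15:45.
Complement within 14:00–14:30: 14:00–14:30.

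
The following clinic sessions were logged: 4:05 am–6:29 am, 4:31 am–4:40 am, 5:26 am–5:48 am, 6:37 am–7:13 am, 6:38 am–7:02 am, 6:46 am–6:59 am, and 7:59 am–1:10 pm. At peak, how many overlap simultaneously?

3

Sweep endpoints in order; track running count of active intervals.
Peak of 3 reached at 6:46 am.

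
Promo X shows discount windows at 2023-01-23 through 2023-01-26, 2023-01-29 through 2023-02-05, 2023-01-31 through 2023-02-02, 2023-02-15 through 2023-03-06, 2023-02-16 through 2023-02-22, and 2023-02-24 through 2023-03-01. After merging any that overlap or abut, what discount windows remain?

2023-01-23 through 2023-01-26, 2023-01-29 through 2023-02-05, 2023-02-15 through 2023-03-06

2023-01-29 through 2023-02-05 is disjoint → start new block.
2023-01-31 through 2023-02-02 overlaps/touches 2023-01-29 through 2023-02-05 → extend to 2023-01-29 through 2023-02-05.
2023-02-15 through 2023-03-06 is disjoint → start new block.
2023-02-16 through 2023-02-22 overlaps/touches 2023-02-15 through 2023-03-06 → extend to 2023-02-15 through 2023-03-06.
2023-02-24 through 2023-03-01 overlaps/touches 2023-02-15 through 2023-03-06 → extend to 2023-02-15 through 2023-03-06.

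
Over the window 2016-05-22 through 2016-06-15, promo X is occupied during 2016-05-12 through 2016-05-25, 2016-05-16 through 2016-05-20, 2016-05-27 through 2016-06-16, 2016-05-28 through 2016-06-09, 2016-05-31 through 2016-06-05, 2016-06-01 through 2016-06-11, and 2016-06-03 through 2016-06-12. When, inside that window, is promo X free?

2016-05-26 through 2016-05-26

After merging, the occupied span is 2016-05-12 through 2016-05-25, 2016-05-27 through 2016-06-16.
Gaps within 2016-05-22 through 2016-06-15: 2016-05-26 through 2016-05-26.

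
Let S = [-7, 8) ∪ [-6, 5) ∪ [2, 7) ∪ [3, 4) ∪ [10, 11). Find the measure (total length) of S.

16

Merged: [-7, 8), [10, 11).
Lengths: 15 + 1 = 16.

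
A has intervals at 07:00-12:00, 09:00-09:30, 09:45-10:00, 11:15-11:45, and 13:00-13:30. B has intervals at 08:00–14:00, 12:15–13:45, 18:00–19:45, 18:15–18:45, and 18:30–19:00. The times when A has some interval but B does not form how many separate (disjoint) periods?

First set merges to 07:00–12:00, 13:00–13:30.
Second set merges to 08:00–14:00, 18:00–19:45.
A \ B = 07:00–08:00.
That is 1 disjoint piece.

1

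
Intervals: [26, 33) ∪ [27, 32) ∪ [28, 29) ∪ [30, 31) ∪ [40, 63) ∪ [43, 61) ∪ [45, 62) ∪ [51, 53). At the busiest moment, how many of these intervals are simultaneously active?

Sweep endpoints in order; track running count of active intervals.
Peak of 4 reached at 51.

4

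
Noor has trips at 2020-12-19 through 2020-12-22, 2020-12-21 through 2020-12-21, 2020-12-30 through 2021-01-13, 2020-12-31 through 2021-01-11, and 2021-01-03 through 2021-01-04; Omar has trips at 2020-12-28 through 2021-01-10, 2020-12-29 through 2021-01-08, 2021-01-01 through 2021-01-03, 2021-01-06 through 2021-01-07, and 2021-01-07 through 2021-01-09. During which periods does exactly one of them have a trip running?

A, merged: 2020-12-19 through 2020-12-22, 2020-12-30 through 2021-01-13.
B, merged: 2020-12-28 through 2021-01-10.
A but not B: 2020-12-19 through 2020-12-22, 2021-01-11 through 2021-01-13.
B but not A: 2020-12-28 through 2020-12-29.
Combining gives A △ B.

2020-12-19 through 2020-12-22, 2020-12-28 through 2020-12-29, 2021-01-11 through 2021-01-13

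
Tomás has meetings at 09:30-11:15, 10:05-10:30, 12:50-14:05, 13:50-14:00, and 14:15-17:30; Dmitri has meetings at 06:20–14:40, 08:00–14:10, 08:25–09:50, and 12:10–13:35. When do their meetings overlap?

09:30–11:15, 12:50–14:05, 14:15–14:40

First set merges to 09:30–11:15, 12:50–14:05, 14:15–17:30.
Second set merges to 06:20–14:40.
09:30–11:15 overlaps B on 09:30–11:15.
12:50–14:05 overlaps B on 12:50–14:05.
14:15–17:30 overlaps B on 14:15–14:40.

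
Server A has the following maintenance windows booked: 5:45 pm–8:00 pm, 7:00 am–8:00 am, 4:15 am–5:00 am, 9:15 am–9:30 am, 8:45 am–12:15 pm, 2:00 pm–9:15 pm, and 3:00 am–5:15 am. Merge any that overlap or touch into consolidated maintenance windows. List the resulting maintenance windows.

Sort by start: 3:00 am-5:15 am, 4:15 am-5:00 am, 7:00 am-8:00 am, 8:45 am-12:15 pm, 9:15 am-9:30 am, 2:00 pm-9:15 pm, 5:45 pm-8:00 pm.
4:15 am-5:00 am overlaps/touches 3:00 am-5:15 am → extend to 3:00 am-5:15 am.
7:00 am-8:00 am is disjoint → start new block.
8:45 am-12:15 pm is disjoint → start new block.
9:15 am-9:30 am overlaps/touches 8:45 am-12:15 pm → extend to 8:45 am-12:15 pm.
2:00 pm-9:15 pm is disjoint → start new block.
5:45 pm-8:00 pm overlaps/touches 2:00 pm-9:15 pm → extend to 2:00 pm-9:15 pm.

3:00 am-5:15 am, 7:00 am-8:00 am, 8:45 am-12:15 pm, 2:00 pm-9:15 pm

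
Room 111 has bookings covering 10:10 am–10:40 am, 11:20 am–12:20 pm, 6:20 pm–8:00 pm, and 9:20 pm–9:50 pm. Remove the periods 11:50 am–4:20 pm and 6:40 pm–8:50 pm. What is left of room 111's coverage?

10:10 am-10:40 am: nothing removed.
11:20 am-12:20 pm \ B = 11:20 am-11:50 am.
6:20 pm-8:00 pm \ B = 6:20 pm-6:40 pm.
9:20 pm-9:50 pm: nothing removed.

10:10 am-10:40 am, 11:20 am-11:50 am, 6:20 pm-6:40 pm, 9:20 pm-9:50 pm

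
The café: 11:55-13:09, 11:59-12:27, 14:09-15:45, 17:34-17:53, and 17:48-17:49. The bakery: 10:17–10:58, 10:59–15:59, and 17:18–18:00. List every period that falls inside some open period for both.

11:55–13:09, 14:09–15:45, 17:34–17:53

First set merges to 11:55–13:09, 14:09–15:45, 17:34–17:53.
11:55–13:09 meets the second set on 11:55–13:09.
14:09–15:45 meets the second set on 14:09–15:45.
17:34–17:53 meets the second set on 17:34–17:53.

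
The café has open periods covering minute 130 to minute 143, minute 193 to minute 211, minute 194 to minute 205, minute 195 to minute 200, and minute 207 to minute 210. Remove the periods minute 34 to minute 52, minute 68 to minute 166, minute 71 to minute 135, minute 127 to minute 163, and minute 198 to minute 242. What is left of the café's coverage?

minute 193 to minute 198

Merge the first list: minute 130 to minute 143, minute 193 to minute 211.
Merge the second list: minute 34 to minute 52, minute 68 to minute 166, minute 198 to minute 242.
minute 130 to minute 143 lies entirely inside B → drops out.
minute 193 to minute 211 with B removed leaves minute 193 to minute 198.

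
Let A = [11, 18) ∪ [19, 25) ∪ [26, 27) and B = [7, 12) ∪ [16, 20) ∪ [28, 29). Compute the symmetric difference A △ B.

Only in the first: [12, 16), [20, 25), [26, 27).
Only in the second: [7, 11), [18, 19), [28, 29).
Together these are the periods covered by exactly one.

[7, 11) ∪ [12, 16) ∪ [18, 19) ∪ [20, 25) ∪ [26, 27) ∪ [28, 29)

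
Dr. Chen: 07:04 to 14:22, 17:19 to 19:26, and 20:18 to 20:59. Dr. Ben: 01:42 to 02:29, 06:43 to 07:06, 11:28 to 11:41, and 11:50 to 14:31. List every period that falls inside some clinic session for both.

07:04-14:22 ∩ B → 07:04-07:06, 11:28-11:41, 11:50-14:22.
17:19-19:26 meets no B interval.
20:18-20:59 meets no B interval.

07:04-07:06, 11:28-11:41, 11:50-14:22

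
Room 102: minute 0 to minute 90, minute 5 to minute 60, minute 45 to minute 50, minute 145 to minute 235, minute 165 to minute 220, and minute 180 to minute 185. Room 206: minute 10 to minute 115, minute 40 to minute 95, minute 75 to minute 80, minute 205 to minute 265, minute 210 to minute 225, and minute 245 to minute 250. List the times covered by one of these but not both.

minute 0 to minute 10, minute 90 to minute 115, minute 145 to minute 205, minute 235 to minute 265

Merge the first list: minute 0 to minute 90, minute 145 to minute 235.
Merge the second list: minute 10 to minute 115, minute 205 to minute 265.
Only in the first: minute 0 to minute 10, minute 145 to minute 205.
Only in the second: minute 90 to minute 115, minute 235 to minute 265.
Together these are the periods covered by exactly one.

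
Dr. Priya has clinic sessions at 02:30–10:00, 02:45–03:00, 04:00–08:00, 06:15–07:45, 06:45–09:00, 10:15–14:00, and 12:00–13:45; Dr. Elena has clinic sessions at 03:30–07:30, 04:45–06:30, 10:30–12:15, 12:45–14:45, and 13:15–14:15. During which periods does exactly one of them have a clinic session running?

02:30-03:30, 07:30-10:00, 10:15-10:30, 12:15-12:45, 14:00-14:45

A, merged: 02:30-10:00, 10:15-14:00.
B, merged: 03:30-07:30, 10:30-12:15, 12:45-14:45.
A \ B = 02:30-03:30, 07:30-10:00, 10:15-10:30, 12:15-12:45.
B \ A = 14:00-14:45.
Union of the two gives the symmetric difference.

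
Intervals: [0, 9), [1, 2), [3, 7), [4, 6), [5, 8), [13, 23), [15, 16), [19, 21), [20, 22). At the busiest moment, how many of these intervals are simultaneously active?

At 5, 4 of the intervals are simultaneously active.
No point has more.

4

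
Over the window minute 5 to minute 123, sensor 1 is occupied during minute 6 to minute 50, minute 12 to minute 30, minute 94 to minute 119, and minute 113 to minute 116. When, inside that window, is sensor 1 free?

After merging, the occupied span is minute 6 to minute 50, minute 94 to minute 119.
Gaps within minute 5 to minute 123: minute 5 to minute 6, minute 50 to minute 94, minute 119 to minute 123.

minute 5 to minute 6, minute 50 to minute 94, minute 119 to minute 123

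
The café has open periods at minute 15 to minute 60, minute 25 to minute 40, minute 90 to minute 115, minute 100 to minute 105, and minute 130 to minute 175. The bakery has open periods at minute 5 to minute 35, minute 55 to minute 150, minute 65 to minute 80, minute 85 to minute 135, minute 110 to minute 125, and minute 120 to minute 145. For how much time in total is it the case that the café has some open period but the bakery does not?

45 minutes

First set merges to minute 15 to minute 60, minute 90 to minute 115, minute 130 to minute 175.
Second set merges to minute 5 to minute 35, minute 55 to minute 150.
A \ B = minute 35 to minute 55, minute 150 to minute 175.
Total: 20 minutes + 25 minutes = 45 minutes.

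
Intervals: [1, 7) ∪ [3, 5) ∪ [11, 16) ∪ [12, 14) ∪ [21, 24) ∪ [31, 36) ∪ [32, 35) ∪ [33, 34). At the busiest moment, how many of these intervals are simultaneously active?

3

Walk the sorted start/end points keeping a running depth.
The depth first hits 3 at 33.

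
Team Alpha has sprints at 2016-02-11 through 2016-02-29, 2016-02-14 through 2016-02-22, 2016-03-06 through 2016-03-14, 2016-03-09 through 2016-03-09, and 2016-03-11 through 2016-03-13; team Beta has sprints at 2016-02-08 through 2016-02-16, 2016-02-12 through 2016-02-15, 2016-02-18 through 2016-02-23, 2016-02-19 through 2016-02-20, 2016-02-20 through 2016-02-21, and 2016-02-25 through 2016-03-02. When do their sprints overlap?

2016-02-11 through 2016-02-16, 2016-02-18 through 2016-02-23, 2016-02-25 through 2016-02-29

A, merged: 2016-02-11 through 2016-02-29, 2016-03-06 through 2016-03-14.
B, merged: 2016-02-08 through 2016-02-16, 2016-02-18 through 2016-02-23, 2016-02-25 through 2016-03-02.
2016-02-11 through 2016-02-29 overlaps B on 2016-02-11 through 2016-02-16, 2016-02-18 through 2016-02-23, 2016-02-25 through 2016-02-29.
2016-03-06 through 2016-03-14 falls entirely outside B.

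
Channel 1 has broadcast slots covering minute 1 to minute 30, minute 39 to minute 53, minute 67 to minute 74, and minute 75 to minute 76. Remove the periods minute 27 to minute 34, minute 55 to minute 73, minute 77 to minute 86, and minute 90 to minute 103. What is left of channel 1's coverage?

minute 1 to minute 30 with B removed leaves minute 1 to minute 27.
minute 39 to minute 53 is untouched.
minute 67 to minute 74 with B removed leaves minute 73 to minute 74.
minute 75 to minute 76 is untouched.

minute 1 to minute 27, minute 39 to minute 53, minute 73 to minute 74, minute 75 to minute 76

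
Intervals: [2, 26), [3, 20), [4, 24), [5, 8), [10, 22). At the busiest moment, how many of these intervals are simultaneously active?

4

Walk the sorted start/end points keeping a running depth.
The depth first hits 4 at 5.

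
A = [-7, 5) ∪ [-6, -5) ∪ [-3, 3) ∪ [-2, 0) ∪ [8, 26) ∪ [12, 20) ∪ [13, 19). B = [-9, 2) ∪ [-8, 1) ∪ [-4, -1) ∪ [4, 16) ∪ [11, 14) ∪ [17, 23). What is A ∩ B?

A, merged: [-7, 5), [8, 26).
B, merged: [-9, 2), [4, 16), [17, 23).
[-7, 5) overlaps B on [-7, 2), [4, 5).
[8, 26) overlaps B on [8, 16), [17, 23).

[-7, 2) ∪ [4, 5) ∪ [8, 16) ∪ [17, 23)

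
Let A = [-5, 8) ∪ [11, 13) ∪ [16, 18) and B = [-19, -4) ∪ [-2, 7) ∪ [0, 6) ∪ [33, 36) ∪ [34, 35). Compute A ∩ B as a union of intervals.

[-5, -4) ∪ [-2, 7)

B, merged: [-19, -4), [-2, 7), [33, 36).
[-5, 8) overlaps B on [-5, -4), [-2, 7).
[11, 13) falls entirely outside B.
[16, 18) falls entirely outside B.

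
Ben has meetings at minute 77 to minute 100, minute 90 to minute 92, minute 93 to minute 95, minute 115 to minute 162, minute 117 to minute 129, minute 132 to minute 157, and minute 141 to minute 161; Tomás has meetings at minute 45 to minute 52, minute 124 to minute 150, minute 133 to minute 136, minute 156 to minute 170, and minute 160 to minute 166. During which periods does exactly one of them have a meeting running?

minute 45 to minute 52, minute 77 to minute 100, minute 115 to minute 124, minute 150 to minute 156, minute 162 to minute 170

First set merges to minute 77 to minute 100, minute 115 to minute 162.
Second set merges to minute 45 to minute 52, minute 124 to minute 150, minute 156 to minute 170.
A \ B = minute 77 to minute 100, minute 115 to minute 124, minute 150 to minute 156.
B \ A = minute 45 to minute 52, minute 162 to minute 170.
Union of the two gives the symmetric difference.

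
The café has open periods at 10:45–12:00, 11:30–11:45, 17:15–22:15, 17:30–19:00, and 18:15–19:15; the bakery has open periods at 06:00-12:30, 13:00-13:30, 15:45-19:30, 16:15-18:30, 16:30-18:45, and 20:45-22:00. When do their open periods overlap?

10:45–12:00, 17:15–19:30, 20:45–22:00

First set merges to 10:45–12:00, 17:15–22:15.
Second set merges to 06:00–12:30, 13:00–13:30, 15:45–19:30, 20:45–22:00.
10:45–12:00 ∩ B → 10:45–12:00.
17:15–22:15 ∩ B → 17:15–19:30, 20:45–22:00.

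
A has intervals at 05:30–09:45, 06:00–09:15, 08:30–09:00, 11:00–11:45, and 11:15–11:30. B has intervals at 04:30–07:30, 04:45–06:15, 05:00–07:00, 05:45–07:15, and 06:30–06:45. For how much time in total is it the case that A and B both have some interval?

Merge the first list: 05:30–09:45, 11:00–11:45.
Merge the second list: 04:30–07:30.
A ∩ B = 05:30–07:30.
Total: 2 h.

2 h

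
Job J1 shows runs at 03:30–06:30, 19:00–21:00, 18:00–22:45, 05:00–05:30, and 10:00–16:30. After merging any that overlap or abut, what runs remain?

Sort by start: 03:30–06:30, 05:00–05:30, 10:00–16:30, 18:00–22:45, 19:00–21:00.
05:00–05:30 overlaps/touches 03:30–06:30 → extend to 03:30–06:30.
10:00–16:30 is disjoint → start new block.
18:00–22:45 is disjoint → start new block.
19:00–21:00 overlaps/touches 18:00–22:45 → extend to 18:00–22:45.

03:30–06:30, 10:00–16:30, 18:00–22:45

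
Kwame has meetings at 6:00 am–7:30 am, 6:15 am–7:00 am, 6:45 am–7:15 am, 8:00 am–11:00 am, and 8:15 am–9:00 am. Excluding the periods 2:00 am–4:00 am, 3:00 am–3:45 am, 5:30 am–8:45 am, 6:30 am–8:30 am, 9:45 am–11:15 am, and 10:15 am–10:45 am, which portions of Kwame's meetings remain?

Merge the first list: 6:00 am–7:30 am, 8:00 am–11:00 am.
Merge the second list: 2:00 am–4:00 am, 5:30 am–8:45 am, 9:45 am–11:15 am.
6:00 am–7:30 am: entirely removed.
8:00 am–11:00 am \ B = 8:45 am–9:45 am.

8:45 am–9:45 am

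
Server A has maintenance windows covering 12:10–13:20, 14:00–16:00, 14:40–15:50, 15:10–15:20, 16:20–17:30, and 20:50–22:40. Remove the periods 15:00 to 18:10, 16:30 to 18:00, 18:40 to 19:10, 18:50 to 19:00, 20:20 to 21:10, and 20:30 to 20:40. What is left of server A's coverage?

12:10-13:20, 14:00-15:00, 21:10-22:40

A, merged: 12:10-13:20, 14:00-16:00, 16:20-17:30, 20:50-22:40.
B, merged: 15:00-18:10, 18:40-19:10, 20:20-21:10.
12:10-13:20: no B overlap → unchanged.
14:00-16:00 minus B → 14:00-15:00.
16:20-17:30: fully covered by B → removed.
20:50-22:40 minus B → 21:10-22:40.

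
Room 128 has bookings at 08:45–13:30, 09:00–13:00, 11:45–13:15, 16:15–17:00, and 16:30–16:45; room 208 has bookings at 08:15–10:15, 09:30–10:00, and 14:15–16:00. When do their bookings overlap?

Merge the first list: 08:45–13:30, 16:15–17:00.
Merge the second list: 08:15–10:15, 14:15–16:00.
08:45–13:30 meets the second set on 08:45–10:15.
16:15–17:00: no overlap with the second set.

08:45–10:15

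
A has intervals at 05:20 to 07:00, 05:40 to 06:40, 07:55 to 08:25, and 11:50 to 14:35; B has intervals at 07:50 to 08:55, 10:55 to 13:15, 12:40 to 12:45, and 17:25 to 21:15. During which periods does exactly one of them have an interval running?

05:20–07:00, 07:50–07:55, 08:25–08:55, 10:55–11:50, 13:15–14:35, 17:25–21:15

First set merges to 05:20–07:00, 07:55–08:25, 11:50–14:35.
Second set merges to 07:50–08:55, 10:55–13:15, 17:25–21:15.
Only in the first: 05:20–07:00, 13:15–14:35.
Only in the second: 07:50–07:55, 08:25–08:55, 10:55–11:50, 17:25–21:15.
Together these are the periods covered by exactly one.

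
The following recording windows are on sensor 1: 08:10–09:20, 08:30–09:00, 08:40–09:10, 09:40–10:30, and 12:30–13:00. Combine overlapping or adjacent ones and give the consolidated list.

08:10-09:20, 09:40-10:30, 12:30-13:00

08:30-09:00 overlaps/touches 08:10-09:20 → extend to 08:10-09:20.
08:40-09:10 overlaps/touches 08:10-09:20 → extend to 08:10-09:20.
09:40-10:30 is disjoint → start new block.
12:30-13:00 is disjoint → start new block.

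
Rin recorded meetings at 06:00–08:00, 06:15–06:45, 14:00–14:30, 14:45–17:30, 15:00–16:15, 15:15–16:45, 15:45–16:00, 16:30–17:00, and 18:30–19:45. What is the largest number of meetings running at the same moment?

4

At 15:45, 4 of the intervals are simultaneously active.
No point has more.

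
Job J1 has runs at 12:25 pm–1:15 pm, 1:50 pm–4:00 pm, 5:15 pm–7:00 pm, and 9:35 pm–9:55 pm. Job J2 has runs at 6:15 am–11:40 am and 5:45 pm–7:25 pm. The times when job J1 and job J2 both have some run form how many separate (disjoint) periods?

A ∩ B = 5:45 pm–7:00 pm.
That is 1 disjoint piece.

1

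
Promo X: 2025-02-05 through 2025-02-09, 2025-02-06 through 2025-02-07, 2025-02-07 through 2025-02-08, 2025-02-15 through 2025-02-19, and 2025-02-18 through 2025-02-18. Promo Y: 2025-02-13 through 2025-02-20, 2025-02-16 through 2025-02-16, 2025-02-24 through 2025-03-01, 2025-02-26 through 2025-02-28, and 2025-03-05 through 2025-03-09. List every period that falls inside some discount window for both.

Merge the first list: 2025-02-05 through 2025-02-09, 2025-02-15 through 2025-02-19.
Merge the second list: 2025-02-13 through 2025-02-20, 2025-02-24 through 2025-03-01, 2025-03-05 through 2025-03-09.
2025-02-05 through 2025-02-09: no overlap with the second set.
2025-02-15 through 2025-02-19 meets the second set on 2025-02-15 through 2025-02-19.

2025-02-15 through 2025-02-19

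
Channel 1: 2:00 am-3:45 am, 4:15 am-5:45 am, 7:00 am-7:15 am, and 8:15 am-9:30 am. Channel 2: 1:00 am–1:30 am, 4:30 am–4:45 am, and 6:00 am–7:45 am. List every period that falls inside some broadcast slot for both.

2:00 am–3:45 am: no overlap with the second set.
4:15 am–5:45 am meets the second set on 4:30 am–4:45 am.
7:00 am–7:15 am meets the second set on 7:00 am–7:15 am.
8:15 am–9:30 am: no overlap with the second set.

4:30 am–4:45 am, 7:00 am–7:15 am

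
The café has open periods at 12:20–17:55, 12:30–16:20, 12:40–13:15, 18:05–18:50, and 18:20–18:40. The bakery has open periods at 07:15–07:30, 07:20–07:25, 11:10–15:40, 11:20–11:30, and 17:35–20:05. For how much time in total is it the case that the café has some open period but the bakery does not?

First set merges to 12:20-17:55, 18:05-18:50.
Second set merges to 07:15-07:30, 11:10-15:40, 17:35-20:05.
A \ B = 15:40-17:35.
Total: 1 h 55 min.

1 h 55 min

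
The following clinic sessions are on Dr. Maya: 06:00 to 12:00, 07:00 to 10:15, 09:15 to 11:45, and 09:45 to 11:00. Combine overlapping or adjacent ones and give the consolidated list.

06:00–12:00

07:00–10:15 overlaps/touches 06:00–12:00 → extend to 06:00–12:00.
09:15–11:45 overlaps/touches 06:00–12:00 → extend to 06:00–12:00.
09:45–11:00 overlaps/touches 06:00–12:00 → extend to 06:00–12:00.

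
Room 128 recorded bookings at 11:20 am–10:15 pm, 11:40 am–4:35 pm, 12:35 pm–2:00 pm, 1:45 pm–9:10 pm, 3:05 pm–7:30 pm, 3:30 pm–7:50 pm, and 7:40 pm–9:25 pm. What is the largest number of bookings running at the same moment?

5

Sweep endpoints in order; track running count of active intervals.
Peak of 5 reached at 3:30 pm.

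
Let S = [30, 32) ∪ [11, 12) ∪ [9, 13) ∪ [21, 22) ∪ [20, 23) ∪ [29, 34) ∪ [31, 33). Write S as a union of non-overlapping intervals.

[9, 13) ∪ [20, 23) ∪ [29, 34)

Sort by start: [9, 13), [11, 12), [20, 23), [21, 22), [29, 34), [30, 32), [31, 33).
[11, 12) overlaps/touches [9, 13) → extend to [9, 13).
[20, 23) is disjoint → start new block.
[21, 22) overlaps/touches [20, 23) → extend to [20, 23).
[29, 34) is disjoint → start new block.
[30, 32) overlaps/touches [29, 34) → extend to [29, 34).
[31, 33) overlaps/touches [29, 34) → extend to [29, 34).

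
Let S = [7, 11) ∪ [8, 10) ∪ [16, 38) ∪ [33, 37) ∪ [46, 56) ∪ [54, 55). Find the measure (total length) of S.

36

Merged: [7, 11), [16, 38), [46, 56).
Lengths: 4 + 22 + 10 = 36.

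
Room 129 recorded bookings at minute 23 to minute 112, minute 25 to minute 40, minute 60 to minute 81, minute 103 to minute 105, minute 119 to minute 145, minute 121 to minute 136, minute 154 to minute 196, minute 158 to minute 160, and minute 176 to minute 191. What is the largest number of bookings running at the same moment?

2

Sweep endpoints in order; track running count of active intervals.
Peak of 2 reached at minute 25.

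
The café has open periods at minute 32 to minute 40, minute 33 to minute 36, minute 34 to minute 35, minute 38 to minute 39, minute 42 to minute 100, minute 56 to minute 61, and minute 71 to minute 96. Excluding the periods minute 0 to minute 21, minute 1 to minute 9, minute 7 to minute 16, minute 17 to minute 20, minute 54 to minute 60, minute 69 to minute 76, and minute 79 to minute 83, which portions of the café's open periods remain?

minute 32 to minute 40, minute 42 to minute 54, minute 60 to minute 69, minute 76 to minute 79, minute 83 to minute 100

Merge the first list: minute 32 to minute 40, minute 42 to minute 100.
Merge the second list: minute 0 to minute 21, minute 54 to minute 60, minute 69 to minute 76, minute 79 to minute 83.
minute 32 to minute 40: no B overlap → unchanged.
minute 42 to minute 100 minus B → minute 42 to minute 54, minute 60 to minute 69, minute 76 to minute 79, minute 83 to minute 100.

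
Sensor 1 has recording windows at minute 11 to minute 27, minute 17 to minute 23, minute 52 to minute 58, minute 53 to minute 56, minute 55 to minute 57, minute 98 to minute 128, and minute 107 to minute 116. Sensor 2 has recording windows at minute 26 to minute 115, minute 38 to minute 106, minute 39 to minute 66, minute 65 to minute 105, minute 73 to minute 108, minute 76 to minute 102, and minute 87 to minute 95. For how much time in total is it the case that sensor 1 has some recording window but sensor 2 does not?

A, merged: minute 11 to minute 27, minute 52 to minute 58, minute 98 to minute 128.
B, merged: minute 26 to minute 115.
A \ B = minute 11 to minute 26, minute 115 to minute 128.
Total: 15 minutes + 13 minutes = 28 minutes.

28 minutes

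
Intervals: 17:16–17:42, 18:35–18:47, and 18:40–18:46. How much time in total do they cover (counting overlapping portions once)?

38 min

Merged: 17:16–17:42, 18:35–18:47.
Lengths: 26 min + 12 min = 38 min.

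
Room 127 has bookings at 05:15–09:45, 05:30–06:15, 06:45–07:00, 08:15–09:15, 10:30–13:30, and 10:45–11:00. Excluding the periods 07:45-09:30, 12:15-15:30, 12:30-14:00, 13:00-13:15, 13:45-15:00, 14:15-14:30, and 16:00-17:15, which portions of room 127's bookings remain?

05:15–07:45, 09:30–09:45, 10:30–12:15

Merge the first list: 05:15–09:45, 10:30–13:30.
Merge the second list: 07:45–09:30, 12:15–15:30, 16:00–17:15.
05:15–09:45 minus B → 05:15–07:45, 09:30–09:45.
10:30–13:30 minus B → 10:30–12:15.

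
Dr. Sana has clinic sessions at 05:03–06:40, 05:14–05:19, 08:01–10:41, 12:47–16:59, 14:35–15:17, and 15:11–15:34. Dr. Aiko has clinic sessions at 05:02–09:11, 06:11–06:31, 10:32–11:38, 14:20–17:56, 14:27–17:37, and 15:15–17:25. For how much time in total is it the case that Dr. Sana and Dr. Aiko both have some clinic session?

A, merged: 05:03–06:40, 08:01–10:41, 12:47–16:59.
B, merged: 05:02–09:11, 10:32–11:38, 14:20–17:56.
A ∩ B = 05:03–06:40, 08:01–09:11, 10:32–10:41, 14:20–16:59.
Total: 1 h 37 min + 1 h 10 min + 9 min + 2 h 39 min = 5 h 35 min.

5 h 35 min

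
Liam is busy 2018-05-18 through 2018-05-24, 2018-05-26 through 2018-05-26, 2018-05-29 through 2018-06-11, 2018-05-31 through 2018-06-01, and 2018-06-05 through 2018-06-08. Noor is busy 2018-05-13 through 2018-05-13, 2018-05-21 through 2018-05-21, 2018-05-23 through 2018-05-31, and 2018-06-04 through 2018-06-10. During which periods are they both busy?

Merge the first list: 2018-05-18 through 2018-05-24, 2018-05-26 through 2018-05-26, 2018-05-29 through 2018-06-11.
2018-05-18 through 2018-05-24 meets the second set on 2018-05-21 through 2018-05-21, 2018-05-23 through 2018-05-24.
2018-05-26 through 2018-05-26 meets the second set on 2018-05-26 through 2018-05-26.
2018-05-29 through 2018-06-11 meets the second set on 2018-05-29 through 2018-05-31, 2018-06-04 through 2018-06-10.

2018-05-21 through 2018-05-21, 2018-05-23 through 2018-05-24, 2018-05-26 through 2018-05-26, 2018-05-29 through 2018-05-31, 2018-06-04 through 2018-06-10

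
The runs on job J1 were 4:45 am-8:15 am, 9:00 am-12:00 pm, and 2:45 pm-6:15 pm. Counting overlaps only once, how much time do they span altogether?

Merged: 4:45 am–8:15 am, 9:00 am–12:00 pm, 2:45 pm–6:15 pm.
Lengths: 3 h 30 min + 3 h + 3 h 30 min = 10 h.

10 h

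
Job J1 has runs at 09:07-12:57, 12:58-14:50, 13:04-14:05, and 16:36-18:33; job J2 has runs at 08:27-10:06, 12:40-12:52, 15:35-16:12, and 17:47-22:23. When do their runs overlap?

09:07–10:06, 12:40–12:52, 17:47–18:33

A, merged: 09:07–12:57, 12:58–14:50, 16:36–18:33.
09:07–12:57 overlaps B on 09:07–10:06, 12:40–12:52.
12:58–14:50 falls entirely outside B.
16:36–18:33 overlaps B on 17:47–18:33.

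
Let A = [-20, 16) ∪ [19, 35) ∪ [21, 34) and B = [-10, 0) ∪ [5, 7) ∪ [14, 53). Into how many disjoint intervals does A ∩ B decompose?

4

Merge the first list: [-20, 16), [19, 35).
A ∩ B = [-10, 0), [5, 7), [14, 16), [19, 35).
That is 4 disjoint pieces.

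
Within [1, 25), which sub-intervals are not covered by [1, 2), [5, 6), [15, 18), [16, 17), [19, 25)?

Covered (merged): [1, 2), [5, 6), [15, 18), [19, 25).
Complement within [1, 25): [2, 5), [6, 15), [18, 19).

[2, 5) ∪ [6, 15) ∪ [18, 19)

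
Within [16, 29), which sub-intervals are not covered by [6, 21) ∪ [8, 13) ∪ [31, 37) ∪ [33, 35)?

[21, 29)

After merging, the occupied span is [6, 21), [31, 37).
Gaps within [16, 29): [21, 29).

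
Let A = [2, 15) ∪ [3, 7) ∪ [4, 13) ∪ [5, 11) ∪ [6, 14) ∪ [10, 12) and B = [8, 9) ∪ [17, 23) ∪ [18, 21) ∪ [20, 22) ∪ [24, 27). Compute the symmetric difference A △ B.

[2, 8) ∪ [9, 15) ∪ [17, 23) ∪ [24, 27)

First set merges to [2, 15).
Second set merges to [8, 9), [17, 23), [24, 27).
Only in the first: [2, 8), [9, 15).
Only in the second: [17, 23), [24, 27).
Together these are the periods covered by exactly one.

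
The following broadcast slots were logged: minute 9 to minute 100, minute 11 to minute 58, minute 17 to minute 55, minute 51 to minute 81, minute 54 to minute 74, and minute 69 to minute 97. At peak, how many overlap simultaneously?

5

Walk the sorted start/end points keeping a running depth.
The depth first hits 5 at minute 54.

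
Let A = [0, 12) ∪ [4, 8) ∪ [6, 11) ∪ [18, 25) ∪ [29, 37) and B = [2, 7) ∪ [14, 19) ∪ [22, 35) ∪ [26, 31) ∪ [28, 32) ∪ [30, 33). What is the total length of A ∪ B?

Merge the first list: [0, 12), [18, 25), [29, 37).
Merge the second list: [2, 7), [14, 19), [22, 35).
A ∪ B = [0, 12), [14, 37).
Total: 12 + 23 = 35.

35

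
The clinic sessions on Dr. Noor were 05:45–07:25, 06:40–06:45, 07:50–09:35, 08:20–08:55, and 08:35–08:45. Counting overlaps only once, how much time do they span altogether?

3 h 25 min

Merged: 05:45-07:25, 07:50-09:35.
Lengths: 1 h 40 min + 1 h 45 min = 3 h 25 min.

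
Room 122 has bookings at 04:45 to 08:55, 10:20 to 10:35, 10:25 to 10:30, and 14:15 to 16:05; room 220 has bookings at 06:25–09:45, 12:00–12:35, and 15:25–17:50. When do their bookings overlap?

06:25–08:55, 15:25–16:05

A, merged: 04:45–08:55, 10:20–10:35, 14:15–16:05.
04:45–08:55 ∩ B → 06:25–08:55.
10:20–10:35 meets no B interval.
14:15–16:05 ∩ B → 15:25–16:05.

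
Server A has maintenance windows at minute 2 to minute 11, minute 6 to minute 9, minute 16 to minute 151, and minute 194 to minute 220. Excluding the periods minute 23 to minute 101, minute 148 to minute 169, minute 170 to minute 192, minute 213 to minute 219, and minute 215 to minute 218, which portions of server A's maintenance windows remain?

minute 2 to minute 11, minute 16 to minute 23, minute 101 to minute 148, minute 194 to minute 213, minute 219 to minute 220

First set merges to minute 2 to minute 11, minute 16 to minute 151, minute 194 to minute 220.
Second set merges to minute 23 to minute 101, minute 148 to minute 169, minute 170 to minute 192, minute 213 to minute 219.
minute 2 to minute 11: no B overlap → unchanged.
minute 16 to minute 151 minus B → minute 16 to minute 23, minute 101 to minute 148.
minute 194 to minute 220 minus B → minute 194 to minute 213, minute 219 to minute 220.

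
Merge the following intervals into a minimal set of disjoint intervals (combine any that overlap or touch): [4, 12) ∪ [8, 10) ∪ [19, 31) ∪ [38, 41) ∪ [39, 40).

[4, 12) ∪ [19, 31) ∪ [38, 41)

[8, 10) overlaps/touches [4, 12) → extend to [4, 12).
[19, 31) is disjoint → start new block.
[38, 41) is disjoint → start new block.
[39, 40) overlaps/touches [38, 41) → extend to [38, 41).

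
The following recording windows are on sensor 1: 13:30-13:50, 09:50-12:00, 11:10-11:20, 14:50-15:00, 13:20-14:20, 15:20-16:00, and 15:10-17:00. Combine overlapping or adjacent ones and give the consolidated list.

09:50–12:00, 13:20–14:20, 14:50–15:00, 15:10–17:00

Sort by start: 09:50–12:00, 11:10–11:20, 13:20–14:20, 13:30–13:50, 14:50–15:00, 15:10–17:00, 15:20–16:00.
11:10–11:20 overlaps/touches 09:50–12:00 → extend to 09:50–12:00.
13:20–14:20 is disjoint → start new block.
13:30–13:50 overlaps/touches 13:20–14:20 → extend to 13:20–14:20.
14:50–15:00 is disjoint → start new block.
15:10–17:00 is disjoint → start new block.
15:20–16:00 overlaps/touches 15:10–17:00 → extend to 15:10–17:00.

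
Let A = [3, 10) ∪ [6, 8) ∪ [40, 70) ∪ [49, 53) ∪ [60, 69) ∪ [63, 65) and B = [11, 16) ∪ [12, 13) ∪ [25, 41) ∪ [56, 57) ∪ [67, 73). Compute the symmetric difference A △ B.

[3, 10) ∪ [11, 16) ∪ [25, 40) ∪ [41, 56) ∪ [57, 67) ∪ [70, 73)

A, merged: [3, 10), [40, 70).
B, merged: [11, 16), [25, 41), [56, 57), [67, 73).
A \ B = [3, 10), [41, 56), [57, 67).
B \ A = [11, 16), [25, 40), [70, 73).
Union of the two gives the symmetric difference.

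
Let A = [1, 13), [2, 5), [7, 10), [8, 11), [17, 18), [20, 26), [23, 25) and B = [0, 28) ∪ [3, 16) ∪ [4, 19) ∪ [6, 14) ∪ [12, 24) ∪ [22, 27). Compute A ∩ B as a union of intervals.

A, merged: [1, 13), [17, 18), [20, 26).
B, merged: [0, 28).
[1, 13) overlaps B on [1, 13).
[17, 18) overlaps B on [17, 18).
[20, 26) overlaps B on [20, 26).

[1, 13) ∪ [17, 18) ∪ [20, 26)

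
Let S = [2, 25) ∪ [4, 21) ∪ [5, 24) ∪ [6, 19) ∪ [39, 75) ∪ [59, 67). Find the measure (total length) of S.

Merged: [2, 25), [39, 75).
Lengths: 23 + 36 = 59.

59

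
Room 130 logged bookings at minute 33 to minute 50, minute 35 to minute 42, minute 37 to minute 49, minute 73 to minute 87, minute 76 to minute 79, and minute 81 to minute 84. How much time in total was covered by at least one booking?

Merged: minute 33 to minute 50, minute 73 to minute 87.
Lengths: 17 minutes + 14 minutes = 31 minutes.

31 minutes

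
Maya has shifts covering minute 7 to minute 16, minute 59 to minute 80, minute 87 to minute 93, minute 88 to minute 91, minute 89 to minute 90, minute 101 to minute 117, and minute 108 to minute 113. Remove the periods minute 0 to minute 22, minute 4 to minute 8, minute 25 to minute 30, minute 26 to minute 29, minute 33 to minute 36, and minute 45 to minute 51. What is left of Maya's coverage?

First set merges to minute 7 to minute 16, minute 59 to minute 80, minute 87 to minute 93, minute 101 to minute 117.
Second set merges to minute 0 to minute 22, minute 25 to minute 30, minute 33 to minute 36, minute 45 to minute 51.
minute 7 to minute 16: fully covered by B → removed.
minute 59 to minute 80: no B overlap → unchanged.
minute 87 to minute 93: no B overlap → unchanged.
minute 101 to minute 117: no B overlap → unchanged.

minute 59 to minute 80, minute 87 to minute 93, minute 101 to minute 117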